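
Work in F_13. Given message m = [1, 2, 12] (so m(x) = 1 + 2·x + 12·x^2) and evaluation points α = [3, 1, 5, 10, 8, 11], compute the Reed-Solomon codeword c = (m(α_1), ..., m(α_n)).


c = [11, 2, 12, 12, 5, 6]

Message polynomial: m(x) = 1 + 2·x + 12·x^2 (mod 13).
For each evaluation point α_i, compute m(α_i) mod 13:
  α_1 = 3: Horner steps 12 → 12 → 11, so m(3) = 11.
  α_2 = 1: Horner steps 12 → 1 → 2, so m(1) = 2.
  α_3 = 5: Horner steps 12 → 10 → 12, so m(5) = 12.
  α_4 = 10: Horner steps 12 → 5 → 12, so m(10) = 12.
  α_5 = 8: Horner steps 12 → 7 → 5, so m(8) = 5.
  α_6 = 11: Horner steps 12 → 4 → 6, so m(11) = 6.
Codeword c = [11, 2, 12, 12, 5, 6] ∈ F_13^6.


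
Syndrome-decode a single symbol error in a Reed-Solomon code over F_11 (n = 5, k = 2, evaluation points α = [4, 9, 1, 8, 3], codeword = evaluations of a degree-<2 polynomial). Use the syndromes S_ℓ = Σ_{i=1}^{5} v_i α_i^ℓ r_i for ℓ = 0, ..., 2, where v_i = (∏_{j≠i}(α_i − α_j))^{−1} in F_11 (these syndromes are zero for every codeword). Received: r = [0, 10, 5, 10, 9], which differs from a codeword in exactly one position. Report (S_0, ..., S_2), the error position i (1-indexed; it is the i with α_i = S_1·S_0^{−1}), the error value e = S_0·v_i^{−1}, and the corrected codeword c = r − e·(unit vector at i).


S = (8, 9, 6), error at position 4, error magnitude e = 2, c = [0, 10, 5, 8, 9].

Step 1: column multipliers v_i = (∏_{j≠i}(α_i − α_j))^{−1} mod 11.
  i = 1 (α = 4): (4−9)(4−1)(4−8)(4−3) = (−5)·3·(−4)·1 = 60 ≡ 5, so v_1 = 5^{−1} = 9 (mod 11).
  i = 2 (α = 9): (9−4)(9−1)(9−8)(9−3) = 5·8·1·6 = 240 ≡ 9, so v_2 = 9^{−1} = 5 (mod 11).
  i = 3 (α = 1): (1−4)(1−9)(1−8)(1−3) = (−3)·(−8)·(−7)·(−2) = 336 ≡ 6, so v_3 = 6^{−1} = 2 (mod 11).
  i = 4 (α = 8): (8−4)(8−9)(8−1)(8−3) = 4·(−1)·7·5 = −140 ≡ 3, so v_4 = 3^{−1} = 4 (mod 11).
  i = 5 (α = 3): (3−4)(3−9)(3−1)(3−8) = (−1)·(−6)·2·(−5) = −60 ≡ 6, so v_5 = 6^{−1} = 2 (mod 11).
  v = [9, 5, 2, 4, 2].
Step 2: syndromes of r = [0, 10, 5, 10, 9] (all sums mod 11).
  S_0 = Σ v_i r_i = 9·0 + 5·10 + 2·5 + 4·10 + 2·9 = 118 ≡ 8.
  S_1 = Σ v_i α_i r_i = 9·4·0 + 5·9·10 + 2·1·5 + 4·8·10 + 2·3·9 = 834 ≡ 9.
  α_i^2 mod 11 = [5, 4, 1, 9, 9].
  S_2 = Σ v_i α_i^2 r_i = 9·5·0 + 5·4·10 + 2·1·5 + 4·9·10 + 2·9·9 = 732 ≡ 6.
  S = (8, 9, 6) ≠ 0, so r is not a codeword (an error is present).
Step 3: locate the error. For a single error e at position i, S_ℓ = v_i·e·α_i^ℓ, so α_err = S_1/S_0.
  S_0^{−1} = 8^{−1} = 7 (mod 11), so α_err = 9·7 = 63 ≡ 8 = α_4. Error position i = 4.
  Consistency check: S_2/S_1 = 6·5 = 30 ≡ 8 = α_err ✓ (single-error assumption holds).
Step 4: error magnitude e = S_0/v_4 = S_0·∏_{j≠4}(α_4 − α_j) = 8·3 = 24 ≡ 2 (mod 11).
Step 5: correct position 4: c_4 = r_4 − e = 10 − 2 ≡ 8 (mod 11). Hence c = [0, 10, 5, 8, 9].
  Check: interpolating c through the α_i gives m(x) = 3 + 2·x (degree < 2) with m(α_i) = c_i for every i, so c is indeed a codeword.


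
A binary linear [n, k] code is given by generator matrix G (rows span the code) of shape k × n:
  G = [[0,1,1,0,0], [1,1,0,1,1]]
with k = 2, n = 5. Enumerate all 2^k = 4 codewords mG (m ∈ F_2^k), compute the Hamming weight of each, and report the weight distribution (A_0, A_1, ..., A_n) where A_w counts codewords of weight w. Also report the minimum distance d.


Weight distribution: A_0 = 1, A_2 = 1, A_4 = 2. Minimum distance d = 2.

Enumerate all 2^2 = 4 messages m ∈ F_2^2.
For each, compute codeword c = mG in F_2^5, then tally its weight.
  m = 00 → c = 00000, weight = 0.
  m = 10 → c = 01100, weight = 2.
  m = 01 → c = 11011, weight = 4.
  m = 11 → c = 10111, weight = 4.
Tally weights:
  weight 0: 1 codewords.
  weight 2: 1 codewords.
  weight 4: 2 codewords.
Minimum distance d = smallest w > 0 with A_w > 0 = 2.
Sanity: Σ A_w = 4 = 2^2 = 4 ✓.


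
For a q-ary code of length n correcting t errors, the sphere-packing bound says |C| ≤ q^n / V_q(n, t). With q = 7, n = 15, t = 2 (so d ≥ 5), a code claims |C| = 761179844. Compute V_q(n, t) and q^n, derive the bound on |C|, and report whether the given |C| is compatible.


V_q(n, t) = 3871, q^n = 4747561509943, Hamming bound = 1226443169, |C| = 761179844 ≤ bound (satisfied).

Step 1: Compute V_q(n, t) = Σ_{j=0}^2 C(n, j) (q−1)^j.
  j = 0: C(15,0)·(6)^0 = 1·1 = 1.
  j = 1: C(15,1)·(6)^1 = 15·6 = 90.
  j = 2: C(15,2)·(6)^2 = 105·36 = 3780.
  V_q(n, t) = 1 + 90 + 3780 = 3871.
Step 2: q^n = 7^15 = 4747561509943.
Step 3: Hamming bound ⌊q^n / V_q(n,t)⌋ = ⌊4747561509943/3871⌋ = 1226443169.
Step 4: Compare |C| = 761179844 to 1226443169: satisfied.
The claimed |C| lies below the Hamming bound.


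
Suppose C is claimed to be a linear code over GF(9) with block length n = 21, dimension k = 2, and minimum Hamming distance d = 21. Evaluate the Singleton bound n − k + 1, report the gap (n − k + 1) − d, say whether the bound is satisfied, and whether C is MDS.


Singleton RHS = n − k + 1 = 20, slack = -1, bound violated (no such code; not MDS).

Singleton bound: d ≤ n − k + 1.
Here n = 21, k = 2, so n − k + 1 = 20.
Given d = 21, check d ≤ 20: NO.
Slack = (n − k + 1) − d = -1.
The slack is negative: d = 21 exceeds n − k + 1 = 20 by 1, so the Singleton bound is violated and no linear [21, 2, 21]_9 code can exist. In particular it is not MDS (MDS requires d = n − k + 1 exactly).
Description: the claimed parameters are [21, 2, 21]_9; such a code would be impossible (violates the Singleton bound).


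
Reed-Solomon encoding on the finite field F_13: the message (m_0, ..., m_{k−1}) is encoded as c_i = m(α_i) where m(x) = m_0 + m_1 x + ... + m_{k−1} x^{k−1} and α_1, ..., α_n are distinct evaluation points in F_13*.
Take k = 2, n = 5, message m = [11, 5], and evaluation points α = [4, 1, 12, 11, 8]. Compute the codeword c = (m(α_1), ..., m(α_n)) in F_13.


c = [5, 3, 6, 1, 12]

Message polynomial: m(x) = 11 + 5·x (mod 13).
For each evaluation point α_i, compute m(α_i) mod 13:
  α_1 = 4: Horner steps 5 → 5, so m(4) = 5.
  α_2 = 1: Horner steps 5 → 3, so m(1) = 3.
  α_3 = 12: Horner steps 5 → 6, so m(12) = 6.
  α_4 = 11: Horner steps 5 → 1, so m(11) = 1.
  α_5 = 8: Horner steps 5 → 12, so m(8) = 12.
Codeword c = [5, 3, 6, 1, 12] ∈ F_13^5.


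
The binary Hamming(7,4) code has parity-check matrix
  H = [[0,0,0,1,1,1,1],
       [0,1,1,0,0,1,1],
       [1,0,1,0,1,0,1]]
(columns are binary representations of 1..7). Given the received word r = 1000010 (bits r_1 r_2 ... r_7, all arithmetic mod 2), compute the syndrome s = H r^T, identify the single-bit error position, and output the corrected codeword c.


s = (1, 1, 1)^T, error position = 7, corrected codeword c = 1000011

Compute s = H r^T mod 2 one row at a time:
  s_1 = 0 + 0 + 1 + 0 = 1 ≡ 1 (mod 2).
  s_2 = 0 + 0 + 1 + 0 = 1 ≡ 1 (mod 2).
  s_3 = 1 + 0 + 0 + 0 = 1 ≡ 1 (mod 2).
s = (1, 1, 1)^T — this equals column 7 of H (binary 111), so error is at position 7.
Correct: flip bit 7 of r = 1000010 to get c = 1000011.


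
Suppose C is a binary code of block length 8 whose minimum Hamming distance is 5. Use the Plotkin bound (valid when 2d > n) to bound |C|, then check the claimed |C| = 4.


Plotkin bound M ≤ 4; given |C| = 4 ≤ bound (satisfied).

Check applicability: 2d = 10, n = 8.
2d − n = 2 > 0, so Plotkin applies.
Compute d/(2d−n) = 5/2 ≈ 2.5000.
⌊d/(2d−n)⌋ = 2.
Plotkin bound: M ≤ 2·2 = 4.
Given |C| = 4, check: satisfied.
This |C| is at the Plotkin bound.


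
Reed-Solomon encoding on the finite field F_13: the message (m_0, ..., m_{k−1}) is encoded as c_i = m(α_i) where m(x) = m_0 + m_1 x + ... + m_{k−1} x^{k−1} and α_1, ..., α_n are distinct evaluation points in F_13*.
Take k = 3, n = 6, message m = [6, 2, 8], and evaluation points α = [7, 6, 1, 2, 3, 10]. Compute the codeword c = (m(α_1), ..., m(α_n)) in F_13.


c = [9, 7, 3, 3, 6, 7]

Message polynomial: m(x) = 6 + 2·x + 8·x^2 (mod 13).
For each evaluation point α_i, compute m(α_i) mod 13:
  α_1 = 7: Horner steps 8 → 6 → 9, so m(7) = 9.
  α_2 = 6: Horner steps 8 → 11 → 7, so m(6) = 7.
  α_3 = 1: Horner steps 8 → 10 → 3, so m(1) = 3.
  α_4 = 2: Horner steps 8 → 5 → 3, so m(2) = 3.
  α_5 = 3: Horner steps 8 → 0 → 6, so m(3) = 6.
  α_6 = 10: Horner steps 8 → 4 → 7, so m(10) = 7.
Codeword c = [9, 7, 3, 3, 6, 7] ∈ F_13^6.


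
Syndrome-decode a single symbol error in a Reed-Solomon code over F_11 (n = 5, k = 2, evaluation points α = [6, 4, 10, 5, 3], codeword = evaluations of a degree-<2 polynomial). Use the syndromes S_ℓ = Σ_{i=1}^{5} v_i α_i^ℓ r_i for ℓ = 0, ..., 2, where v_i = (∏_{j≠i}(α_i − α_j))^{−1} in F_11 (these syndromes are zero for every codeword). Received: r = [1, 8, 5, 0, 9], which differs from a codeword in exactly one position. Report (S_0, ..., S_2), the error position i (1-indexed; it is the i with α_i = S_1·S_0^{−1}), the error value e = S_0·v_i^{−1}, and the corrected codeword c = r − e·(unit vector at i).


S = (2, 8, 10), error at position 2, error magnitude e = 9, c = [1, 10, 5, 0, 9].

Step 1: column multipliers v_i = (∏_{j≠i}(α_i − α_j))^{−1} mod 11.
  i = 1 (α = 6): (6−4)(6−10)(6−5)(6−3) = 2·(−4)·1·3 = −24 ≡ 9, so v_1 = 9^{−1} = 5 (mod 11).
  i = 2 (α = 4): (4−6)(4−10)(4−5)(4−3) = (−2)·(−6)·(−1)·1 = −12 ≡ 10, so v_2 = 10^{−1} = 10 (mod 11).
  i = 3 (α = 10): (10−6)(10−4)(10−5)(10−3) = 4·6·5·7 = 840 ≡ 4, so v_3 = 4^{−1} = 3 (mod 11).
  i = 4 (α = 5): (5−6)(5−4)(5−10)(5−3) = (−1)·1·(−5)·2 = 10 ≡ 10, so v_4 = 10^{−1} = 10 (mod 11).
  i = 5 (α = 3): (3−6)(3−4)(3−10)(3−5) = (−3)·(−1)·(−7)·(−2) = 42 ≡ 9, so v_5 = 9^{−1} = 5 (mod 11).
  v = [5, 10, 3, 10, 5].
Step 2: syndromes of r = [1, 8, 5, 0, 9] (all sums mod 11).
  S_0 = Σ v_i r_i = 5·1 + 10·8 + 3·5 + 10·0 + 5·9 = 145 ≡ 2.
  S_1 = Σ v_i α_i r_i = 5·6·1 + 10·4·8 + 3·10·5 + 10·5·0 + 5·3·9 = 635 ≡ 8.
  α_i^2 mod 11 = [3, 5, 1, 3, 9].
  S_2 = Σ v_i α_i^2 r_i = 5·3·1 + 10·5·8 + 3·1·5 + 10·3·0 + 5·9·9 = 835 ≡ 10.
  S = (2, 8, 10) ≠ 0, so r is not a codeword (an error is present).
Step 3: locate the error. For a single error e at position i, S_ℓ = v_i·e·α_i^ℓ, so α_err = S_1/S_0.
  S_0^{−1} = 2^{−1} = 6 (mod 11), so α_err = 8·6 = 48 ≡ 4 = α_2. Error position i = 2.
  Consistency check: S_2/S_1 = 10·7 = 70 ≡ 4 = α_err ✓ (single-error assumption holds).
Step 4: error magnitude e = S_0/v_2 = S_0·∏_{j≠2}(α_2 − α_j) = 2·10 = 20 ≡ 9 (mod 11).
Step 5: correct position 2: c_2 = r_2 − e = 8 − 9 ≡ 10 (mod 11). Hence c = [1, 10, 5, 0, 9].
  Check: interpolating c through the α_i gives m(x) = 6 + 1·x (degree < 2) with m(α_i) = c_i for every i, so c is indeed a codeword.


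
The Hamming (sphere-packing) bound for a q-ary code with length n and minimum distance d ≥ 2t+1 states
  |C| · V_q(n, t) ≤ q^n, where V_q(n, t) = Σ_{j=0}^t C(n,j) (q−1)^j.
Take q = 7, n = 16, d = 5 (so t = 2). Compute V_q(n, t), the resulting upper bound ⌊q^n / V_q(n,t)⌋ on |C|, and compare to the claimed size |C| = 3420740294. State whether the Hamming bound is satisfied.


V_q(n, t) = 4417, q^n = 33232930569601, Hamming bound = 7523869270, |C| = 3420740294 ≤ bound (satisfied).

Step 1: Compute V_q(n, t) = Σ_{j=0}^2 C(n, j) (q−1)^j.
  j = 0: C(16,0)·(6)^0 = 1·1 = 1.
  j = 1: C(16,1)·(6)^1 = 16·6 = 96.
  j = 2: C(16,2)·(6)^2 = 120·36 = 4320.
  V_q(n, t) = 1 + 96 + 4320 = 4417.
Step 2: q^n = 7^16 = 33232930569601.
Step 3: Hamming bound ⌊q^n / V_q(n,t)⌋ = ⌊33232930569601/4417⌋ = 7523869270.
Step 4: Compare |C| = 3420740294 to 7523869270: satisfied.
The claimed |C| lies below the Hamming bound.


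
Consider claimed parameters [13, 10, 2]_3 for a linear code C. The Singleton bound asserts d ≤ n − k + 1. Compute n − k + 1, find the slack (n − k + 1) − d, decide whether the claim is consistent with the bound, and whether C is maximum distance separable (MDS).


Singleton RHS = n − k + 1 = 4, slack = 2, bound satisfied, not MDS.

Singleton bound: d ≤ n − k + 1.
Here n = 13, k = 10, so n − k + 1 = 4.
Given d = 2, check d ≤ 4: YES.
Slack = (n − k + 1) − d = 2.
The code is NOT MDS (slack = 2 > 0).
Description: the claimed parameters are [13, 10, 2]_3; such a code would be non-MDS.


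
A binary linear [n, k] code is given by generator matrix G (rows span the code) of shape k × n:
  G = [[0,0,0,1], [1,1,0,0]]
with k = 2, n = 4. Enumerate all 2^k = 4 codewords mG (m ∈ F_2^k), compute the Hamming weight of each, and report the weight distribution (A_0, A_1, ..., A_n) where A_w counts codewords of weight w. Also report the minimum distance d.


Weight distribution: A_0 = 1, A_1 = 1, A_2 = 1, A_3 = 1. Minimum distance d = 1.

Enumerate all 2^2 = 4 messages m ∈ F_2^2.
For each, compute codeword c = mG in F_2^4, then tally its weight.
  m = 00 → c = 0000, weight = 0.
  m = 10 → c = 0001, weight = 1.
  m = 01 → c = 1100, weight = 2.
  m = 11 → c = 1101, weight = 3.
Tally weights:
  weight 0: 1 codewords.
  weight 1: 1 codewords.
  weight 2: 1 codewords.
  weight 3: 1 codewords.
Minimum distance d = smallest w > 0 with A_w > 0 = 1.
Sanity: Σ A_w = 4 = 2^2 = 4 ✓.


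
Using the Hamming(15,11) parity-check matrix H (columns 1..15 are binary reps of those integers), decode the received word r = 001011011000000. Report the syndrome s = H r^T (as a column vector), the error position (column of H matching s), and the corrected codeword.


s = (0, 0, 0, 1)^T, error position = 1, corrected codeword c = 101011011000000

Compute s = H r^T mod 2 one row at a time:
  s_1 = 1 + 1 + 0 + 0 + 0 + 0 + 0 + 0 = 2 ≡ 0 (mod 2).
  s_2 = 0 + 1 + 1 + 0 + 0 + 0 + 0 + 0 = 2 ≡ 0 (mod 2).
  s_3 = 0 + 1 + 1 + 0 + 0 + 0 + 0 + 0 = 2 ≡ 0 (mod 2).
  s_4 = 0 + 1 + 1 + 0 + 1 + 0 + 0 + 0 = 3 ≡ 1 (mod 2).
s = (0, 0, 0, 1)^T — this equals column 1 of H (binary 0001), so error is at position 1.
Correct: flip bit 1 of r = 001011011000000 to get c = 101011011000000.


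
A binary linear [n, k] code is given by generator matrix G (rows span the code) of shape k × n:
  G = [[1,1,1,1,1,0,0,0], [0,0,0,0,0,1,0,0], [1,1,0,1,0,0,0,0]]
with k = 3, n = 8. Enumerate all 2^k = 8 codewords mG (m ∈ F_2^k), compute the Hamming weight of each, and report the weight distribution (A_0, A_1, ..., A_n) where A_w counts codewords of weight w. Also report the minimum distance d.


Weight distribution: A_0 = 1, A_1 = 1, A_2 = 1, A_3 = 2, A_4 = 1, A_5 = 1, A_6 = 1. Minimum distance d = 1.

Enumerate all 2^3 = 8 messages m ∈ F_2^3.
For each, compute codeword c = mG in F_2^8, then tally its weight.
  m = 000 → c = 00000000, weight = 0.
  m = 100 → c = 11111000, weight = 5.
  m = 010 → c = 00000100, weight = 1.
  m = 110 → c = 11111100, weight = 6.
  m = 001 → c = 11010000, weight = 3.
  m = 101 → c = 00101000, weight = 2.
  m = 011 → c = 11010100, weight = 4.
  m = 111 → c = 00101100, weight = 3.
Tally weights:
  weight 0: 1 codewords.
  weight 1: 1 codewords.
  weight 2: 1 codewords.
  weight 3: 2 codewords.
  weight 4: 1 codewords.
  weight 5: 1 codewords.
  weight 6: 1 codewords.
Minimum distance d = smallest w > 0 with A_w > 0 = 1.
Sanity: Σ A_w = 8 = 2^3 = 8 ✓.


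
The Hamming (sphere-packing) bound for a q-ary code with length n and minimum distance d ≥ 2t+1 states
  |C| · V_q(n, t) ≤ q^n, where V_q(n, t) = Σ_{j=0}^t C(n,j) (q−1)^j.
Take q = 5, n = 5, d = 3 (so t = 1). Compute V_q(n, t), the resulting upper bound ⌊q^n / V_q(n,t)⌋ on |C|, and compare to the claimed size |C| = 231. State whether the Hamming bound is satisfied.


V_q(n, t) = 21, q^n = 3125, Hamming bound = 148, |C| = 231 > bound (violated).

Step 1: Compute V_q(n, t) = Σ_{j=0}^1 C(n, j) (q−1)^j.
  j = 0: C(5,0)·(4)^0 = 1·1 = 1.
  j = 1: C(5,1)·(4)^1 = 5·4 = 20.
  V_q(n, t) = 1 + 20 = 21.
Step 2: q^n = 5^5 = 3125.
Step 3: Hamming bound ⌊q^n / V_q(n,t)⌋ = ⌊3125/21⌋ = 148.
Step 4: Compare |C| = 231 to 148: violated.
The claimed |C| lies above the Hamming bound, so no 5-ary code of length 5 with d ≥ 3 can have 231 codewords.


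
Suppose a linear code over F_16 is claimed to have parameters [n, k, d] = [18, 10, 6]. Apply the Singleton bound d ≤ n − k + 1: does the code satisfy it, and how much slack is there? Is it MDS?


Singleton RHS = n − k + 1 = 9, slack = 3, bound satisfied, not MDS.

Singleton bound: d ≤ n − k + 1.
Here n = 18, k = 10, so n − k + 1 = 9.
Given d = 6, check d ≤ 9: YES.
Slack = (n − k + 1) − d = 3.
The code is NOT MDS (slack = 3 > 0).
Description: the claimed parameters are [18, 10, 6]_16; such a code would be non-MDS.


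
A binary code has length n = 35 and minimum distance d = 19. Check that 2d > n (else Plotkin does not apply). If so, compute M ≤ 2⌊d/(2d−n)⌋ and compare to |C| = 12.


Plotkin bound M ≤ 12; given |C| = 12 ≤ bound (satisfied).

Check applicability: 2d = 38, n = 35.
2d − n = 3 > 0, so Plotkin applies.
Compute d/(2d−n) = 19/3 ≈ 6.3333.
⌊d/(2d−n)⌋ = 6.
Plotkin bound: M ≤ 2·6 = 12.
Given |C| = 12, check: satisfied.
This |C| is at the Plotkin bound.


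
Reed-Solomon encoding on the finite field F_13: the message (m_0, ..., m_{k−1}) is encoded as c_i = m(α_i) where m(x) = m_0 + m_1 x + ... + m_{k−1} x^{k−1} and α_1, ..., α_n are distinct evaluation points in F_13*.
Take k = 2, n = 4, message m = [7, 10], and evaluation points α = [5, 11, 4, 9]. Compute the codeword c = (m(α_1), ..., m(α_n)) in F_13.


c = [5, 0, 8, 6]

Message polynomial: m(x) = 7 + 10·x (mod 13).
For each evaluation point α_i, compute m(α_i) mod 13:
  α_1 = 5: Horner steps 10 → 5, so m(5) = 5.
  α_2 = 11: Horner steps 10 → 0, so m(11) = 0.
  α_3 = 4: Horner steps 10 → 8, so m(4) = 8.
  α_4 = 9: Horner steps 10 → 6, so m(9) = 6.
Codeword c = [5, 0, 8, 6] ∈ F_13^4.


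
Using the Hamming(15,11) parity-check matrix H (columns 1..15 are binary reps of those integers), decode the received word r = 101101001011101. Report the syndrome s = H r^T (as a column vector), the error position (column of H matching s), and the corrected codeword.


s = (1, 1, 0, 0)^T, error position = 12, corrected codeword c = 101101001010101

Compute s = H r^T mod 2 one row at a time:
  s_1 = 0 + 1 + 0 + 1 + 1 + 1 + 0 + 1 = 5 ≡ 1 (mod 2).
  s_2 = 1 + 0 + 1 + 0 + 1 + 1 + 0 + 1 = 5 ≡ 1 (mod 2).
  s_3 = 0 + 1 + 1 + 0 + 0 + 1 + 0 + 1 = 4 ≡ 0 (mod 2).
  s_4 = 1 + 1 + 0 + 0 + 1 + 1 + 1 + 1 = 6 ≡ 0 (mod 2).
s = (1, 1, 0, 0)^T — this equals column 12 of H (binary 1100), so error is at position 12.
Correct: flip bit 12 of r = 101101001011101 to get c = 101101001010101.


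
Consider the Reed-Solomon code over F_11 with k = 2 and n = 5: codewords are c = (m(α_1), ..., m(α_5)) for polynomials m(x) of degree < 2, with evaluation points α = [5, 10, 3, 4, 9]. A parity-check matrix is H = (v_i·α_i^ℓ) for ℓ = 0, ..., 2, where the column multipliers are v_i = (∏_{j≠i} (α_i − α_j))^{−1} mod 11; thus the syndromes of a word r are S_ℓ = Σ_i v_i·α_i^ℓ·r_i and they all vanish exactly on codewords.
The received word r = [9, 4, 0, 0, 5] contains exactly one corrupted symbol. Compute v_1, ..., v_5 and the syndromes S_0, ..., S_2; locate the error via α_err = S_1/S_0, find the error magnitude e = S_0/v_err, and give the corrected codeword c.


S = (4, 5, 9), error at position 4, error magnitude e = 1, c = [9, 4, 0, 10, 5].

Step 1: column multipliers v_i = (∏_{j≠i}(α_i − α_j))^{−1} mod 11.
  i = 1 (α = 5): (5−10)(5−3)(5−4)(5−9) = (−5)·2·1·(−4) = 40 ≡ 7, so v_1 = 7^{−1} = 8 (mod 11).
  i = 2 (α = 10): (10−5)(10−3)(10−4)(10−9) = 5·7·6·1 = 210 ≡ 1, so v_2 = 1^{−1} = 1 (mod 11).
  i = 3 (α = 3): (3−5)(3−10)(3−4)(3−9) = (−2)·(−7)·(−1)·(−6) = 84 ≡ 7, so v_3 = 7^{−1} = 8 (mod 11).
  i = 4 (α = 4): (4−5)(4−10)(4−3)(4−9) = (−1)·(−6)·1·(−5) = −30 ≡ 3, so v_4 = 3^{−1} = 4 (mod 11).
  i = 5 (α = 9): (9−5)(9−10)(9−3)(9−4) = 4·(−1)·6·5 = −120 ≡ 1, so v_5 = 1^{−1} = 1 (mod 11).
  v = [8, 1, 8, 4, 1].
Step 2: syndromes of r = [9, 4, 0, 0, 5] (all sums mod 11).
  S_0 = Σ v_i r_i = 8·9 + 1·4 + 8·0 + 4·0 + 1·5 = 81 ≡ 4.
  S_1 = Σ v_i α_i r_i = 8·5·9 + 1·10·4 + 8·3·0 + 4·4·0 + 1·9·5 = 445 ≡ 5.
  α_i^2 mod 11 = [3, 1, 9, 5, 4].
  S_2 = Σ v_i α_i^2 r_i = 8·3·9 + 1·1·4 + 8·9·0 + 4·5·0 + 1·4·5 = 240 ≡ 9.
  S = (4, 5, 9) ≠ 0, so r is not a codeword (an error is present).
Step 3: locate the error. For a single error e at position i, S_ℓ = v_i·e·α_i^ℓ, so α_err = S_1/S_0.
  S_0^{−1} = 4^{−1} = 3 (mod 11), so α_err = 5·3 = 15 ≡ 4 = α_4. Error position i = 4.
  Consistency check: S_2/S_1 = 9·9 = 81 ≡ 4 = α_err ✓ (single-error assumption holds).
Step 4: error magnitude e = S_0/v_4 = S_0·∏_{j≠4}(α_4 − α_j) = 4·3 = 12 ≡ 1 (mod 11).
Step 5: correct position 4: c_4 = r_4 − e = 0 − 1 ≡ 10 (mod 11). Hence c = [9, 4, 0, 10, 5].
  Check: interpolating c through the α_i gives m(x) = 3 + 10·x (degree < 2) with m(α_i) = c_i for every i, so c is indeed a codeword.


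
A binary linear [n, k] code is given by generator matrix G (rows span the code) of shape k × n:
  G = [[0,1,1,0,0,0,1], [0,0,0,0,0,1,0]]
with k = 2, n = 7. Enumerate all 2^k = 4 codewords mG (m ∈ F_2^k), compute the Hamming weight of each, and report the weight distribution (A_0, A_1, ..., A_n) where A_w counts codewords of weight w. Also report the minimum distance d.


Weight distribution: A_0 = 1, A_1 = 1, A_3 = 1, A_4 = 1. Minimum distance d = 1.

Enumerate all 2^2 = 4 messages m ∈ F_2^2.
For each, compute codeword c = mG in F_2^7, then tally its weight.
  m = 00 → c = 0000000, weight = 0.
  m = 10 → c = 0110001, weight = 3.
  m = 01 → c = 0000010, weight = 1.
  m = 11 → c = 0110011, weight = 4.
Tally weights:
  weight 0: 1 codewords.
  weight 1: 1 codewords.
  weight 3: 1 codewords.
  weight 4: 1 codewords.
Minimum distance d = smallest w > 0 with A_w > 0 = 1.
Sanity: Σ A_w = 4 = 2^2 = 4 ✓.


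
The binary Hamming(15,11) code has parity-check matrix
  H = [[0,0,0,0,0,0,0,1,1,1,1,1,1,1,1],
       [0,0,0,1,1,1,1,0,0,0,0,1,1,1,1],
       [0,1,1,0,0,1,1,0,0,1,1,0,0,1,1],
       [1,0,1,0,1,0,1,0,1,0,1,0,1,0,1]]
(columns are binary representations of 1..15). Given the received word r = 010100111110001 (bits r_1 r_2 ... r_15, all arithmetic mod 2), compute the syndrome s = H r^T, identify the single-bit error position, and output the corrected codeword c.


s = (1, 1, 1, 0)^T, error position = 14, corrected codeword c = 010100111110011

Compute s = H r^T mod 2 one row at a time:
  s_1 = 1 + 1 + 1 + 1 + 0 + 0 + 0 + 1 = 5 ≡ 1 (mod 2).
  s_2 = 1 + 0 + 0 + 1 + 0 + 0 + 0 + 1 = 3 ≡ 1 (mod 2).
  s_3 = 1 + 0 + 0 + 1 + 1 + 1 + 0 + 1 = 5 ≡ 1 (mod 2).
  s_4 = 0 + 0 + 0 + 1 + 1 + 1 + 0 + 1 = 4 ≡ 0 (mod 2).
s = (1, 1, 1, 0)^T — this equals column 14 of H (binary 1110), so error is at position 14.
Correct: flip bit 14 of r = 010100111110001 to get c = 010100111110011.


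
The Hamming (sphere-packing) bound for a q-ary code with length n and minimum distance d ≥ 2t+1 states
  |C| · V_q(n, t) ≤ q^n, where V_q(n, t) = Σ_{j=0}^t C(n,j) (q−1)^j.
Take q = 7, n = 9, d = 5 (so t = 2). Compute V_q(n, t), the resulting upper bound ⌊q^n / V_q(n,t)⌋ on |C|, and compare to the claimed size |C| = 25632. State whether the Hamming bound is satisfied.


V_q(n, t) = 1351, q^n = 40353607, Hamming bound = 29869, |C| = 25632 ≤ bound (satisfied).

Step 1: Compute V_q(n, t) = Σ_{j=0}^2 C(n, j) (q−1)^j.
  j = 0: C(9,0)·(6)^0 = 1·1 = 1.
  j = 1: C(9,1)·(6)^1 = 9·6 = 54.
  j = 2: C(9,2)·(6)^2 = 36·36 = 1296.
  V_q(n, t) = 1 + 54 + 1296 = 1351.
Step 2: q^n = 7^9 = 40353607.
Step 3: Hamming bound ⌊q^n / V_q(n,t)⌋ = ⌊40353607/1351⌋ = 29869.
Step 4: Compare |C| = 25632 to 29869: satisfied.
The claimed |C| lies below the Hamming bound.


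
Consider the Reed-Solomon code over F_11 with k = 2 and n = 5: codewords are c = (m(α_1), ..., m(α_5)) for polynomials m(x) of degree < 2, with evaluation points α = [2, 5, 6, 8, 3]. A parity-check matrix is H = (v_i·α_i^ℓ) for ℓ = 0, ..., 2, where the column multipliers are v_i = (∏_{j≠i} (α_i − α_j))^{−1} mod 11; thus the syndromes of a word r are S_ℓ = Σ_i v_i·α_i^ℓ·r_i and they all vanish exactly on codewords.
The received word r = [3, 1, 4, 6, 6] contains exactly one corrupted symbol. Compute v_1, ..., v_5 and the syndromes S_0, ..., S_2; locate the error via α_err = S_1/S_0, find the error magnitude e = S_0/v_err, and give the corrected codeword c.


S = (10, 3, 2), error at position 4, error magnitude e = 7, c = [3, 1, 4, 10, 6].

Step 1: column multipliers v_i = (∏_{j≠i}(α_i − α_j))^{−1} mod 11.
  i = 1 (α = 2): (2−5)(2−6)(2−8)(2−3) = (−3)·(−4)·(−6)·(−1) = 72 ≡ 6, so v_1 = 6^{−1} = 2 (mod 11).
  i = 2 (α = 5): (5−2)(5−6)(5−8)(5−3) = 3·(−1)·(−3)·2 = 18 ≡ 7, so v_2 = 7^{−1} = 8 (mod 11).
  i = 3 (α = 6): (6−2)(6−5)(6−8)(6−3) = 4·1·(−2)·3 = −24 ≡ 9, so v_3 = 9^{−1} = 5 (mod 11).
  i = 4 (α = 8): (8−2)(8−5)(8−6)(8−3) = 6·3·2·5 = 180 ≡ 4, so v_4 = 4^{−1} = 3 (mod 11).
  i = 5 (α = 3): (3−2)(3−5)(3−6)(3−8) = 1·(−2)·(−3)·(−5) = −30 ≡ 3, so v_5 = 3^{−1} = 4 (mod 11).
  v = [2, 8, 5, 3, 4].
Step 2: syndromes of r = [3, 1, 4, 6, 6] (all sums mod 11).
  S_0 = Σ v_i r_i = 2·3 + 8·1 + 5·4 + 3·6 + 4·6 = 76 ≡ 10.
  S_1 = Σ v_i α_i r_i = 2·2·3 + 8·5·1 + 5·6·4 + 3·8·6 + 4·3·6 = 388 ≡ 3.
  α_i^2 mod 11 = [4, 3, 3, 9, 9].
  S_2 = Σ v_i α_i^2 r_i = 2·4·3 + 8·3·1 + 5·3·4 + 3·9·6 + 4·9·6 = 486 ≡ 2.
  S = (10, 3, 2) ≠ 0, so r is not a codeword (an error is present).
Step 3: locate the error. For a single error e at position i, S_ℓ = v_i·e·α_i^ℓ, so α_err = S_1/S_0.
  S_0^{−1} = 10^{−1} = 10 (mod 11), so α_err = 3·10 = 30 ≡ 8 = α_4. Error position i = 4.
  Consistency check: S_2/S_1 = 2·4 = 8 ≡ 8 = α_err ✓ (single-error assumption holds).
Step 4: error magnitude e = S_0/v_4 = S_0·∏_{j≠4}(α_4 − α_j) = 10·4 = 40 ≡ 7 (mod 11).
Step 5: correct position 4: c_4 = r_4 − e = 6 − 7 ≡ 10 (mod 11). Hence c = [3, 1, 4, 10, 6].
  Check: interpolating c through the α_i gives m(x) = 8 + 3·x (degree < 2) with m(α_i) = c_i for every i, so c is indeed a codeword.


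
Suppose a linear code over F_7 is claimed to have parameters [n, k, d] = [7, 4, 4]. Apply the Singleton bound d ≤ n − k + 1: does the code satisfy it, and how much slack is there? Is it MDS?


Singleton RHS = n − k + 1 = 4, slack = 0, bound satisfied, MDS.

Singleton bound: d ≤ n − k + 1.
Here n = 7, k = 4, so n − k + 1 = 4.
Given d = 4, check d ≤ 4: YES.
Slack = (n − k + 1) − d = 0.
The code is MDS (slack = 0).
Description: the claimed parameters are [7, 4, 4]_7; such a code would be MDS (meets Singleton bound).


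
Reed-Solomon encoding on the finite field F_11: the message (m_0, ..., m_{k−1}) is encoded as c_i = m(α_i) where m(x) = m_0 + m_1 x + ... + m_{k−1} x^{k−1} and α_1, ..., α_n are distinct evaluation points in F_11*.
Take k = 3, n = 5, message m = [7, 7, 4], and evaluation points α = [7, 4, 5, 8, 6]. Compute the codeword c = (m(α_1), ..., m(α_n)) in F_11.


c = [10, 0, 10, 0, 6]

Message polynomial: m(x) = 7 + 7·x + 4·x^2 (mod 11).
For each evaluation point α_i, compute m(α_i) mod 11:
  α_1 = 7: Horner steps 4 → 2 → 10, so m(7) = 10.
  α_2 = 4: Horner steps 4 → 1 → 0, so m(4) = 0.
  α_3 = 5: Horner steps 4 → 5 → 10, so m(5) = 10.
  α_4 = 8: Horner steps 4 → 6 → 0, so m(8) = 0.
  α_5 = 6: Horner steps 4 → 9 → 6, so m(6) = 6.
Codeword c = [10, 0, 10, 0, 6] ∈ F_11^5.


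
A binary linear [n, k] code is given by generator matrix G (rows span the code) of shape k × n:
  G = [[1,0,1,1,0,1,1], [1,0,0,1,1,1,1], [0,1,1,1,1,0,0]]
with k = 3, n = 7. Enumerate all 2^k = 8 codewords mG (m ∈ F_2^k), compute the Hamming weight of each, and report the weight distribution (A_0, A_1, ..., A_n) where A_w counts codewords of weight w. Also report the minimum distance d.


Weight distribution: A_0 = 1, A_2 = 2, A_4 = 1, A_5 = 4. Minimum distance d = 2.

Enumerate all 2^3 = 8 messages m ∈ F_2^3.
For each, compute codeword c = mG in F_2^7, then tally its weight.
  m = 000 → c = 0000000, weight = 0.
  m = 100 → c = 1011011, weight = 5.
  m = 010 → c = 1001111, weight = 5.
  m = 110 → c = 0010100, weight = 2.
  m = 001 → c = 0111100, weight = 4.
  m = 101 → c = 1100111, weight = 5.
  m = 011 → c = 1110011, weight = 5.
  m = 111 → c = 0101000, weight = 2.
Tally weights:
  weight 0: 1 codewords.
  weight 2: 2 codewords.
  weight 4: 1 codewords.
  weight 5: 4 codewords.
Minimum distance d = smallest w > 0 with A_w > 0 = 2.
Sanity: Σ A_w = 8 = 2^3 = 8 ✓.


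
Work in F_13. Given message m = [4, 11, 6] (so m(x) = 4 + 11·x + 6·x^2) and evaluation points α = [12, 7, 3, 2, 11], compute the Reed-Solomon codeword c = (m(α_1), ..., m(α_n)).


c = [12, 11, 0, 11, 6]

Message polynomial: m(x) = 4 + 11·x + 6·x^2 (mod 13).
For each evaluation point α_i, compute m(α_i) mod 13:
  α_1 = 12: Horner steps 6 → 5 → 12, so m(12) = 12.
  α_2 = 7: Horner steps 6 → 1 → 11, so m(7) = 11.
  α_3 = 3: Horner steps 6 → 3 → 0, so m(3) = 0.
  α_4 = 2: Horner steps 6 → 10 → 11, so m(2) = 11.
  α_5 = 11: Horner steps 6 → 12 → 6, so m(11) = 6.
Codeword c = [12, 11, 0, 11, 6] ∈ F_13^5.


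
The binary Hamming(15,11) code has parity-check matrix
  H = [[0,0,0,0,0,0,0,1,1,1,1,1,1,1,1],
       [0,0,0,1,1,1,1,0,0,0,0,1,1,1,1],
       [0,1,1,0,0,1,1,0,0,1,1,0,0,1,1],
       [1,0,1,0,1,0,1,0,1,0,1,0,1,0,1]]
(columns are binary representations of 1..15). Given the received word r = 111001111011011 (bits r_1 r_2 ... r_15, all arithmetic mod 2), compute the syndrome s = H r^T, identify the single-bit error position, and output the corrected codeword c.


s = (0, 1, 1, 0)^T, error position = 6, corrected codeword c = 111000111011011

Compute s = H r^T mod 2 one row at a time:
  s_1 = 1 + 1 + 0 + 1 + 1 + 0 + 1 + 1 = 6 ≡ 0 (mod 2).
  s_2 = 0 + 0 + 1 + 1 + 1 + 0 + 1 + 1 = 5 ≡ 1 (mod 2).
  s_3 = 1 + 1 + 1 + 1 + 0 + 1 + 1 + 1 = 7 ≡ 1 (mod 2).
  s_4 = 1 + 1 + 0 + 1 + 1 + 1 + 0 + 1 = 6 ≡ 0 (mod 2).
s = (0, 1, 1, 0)^T — this equals column 6 of H (binary 0110), so error is at position 6.
Correct: flip bit 6 of r = 111001111011011 to get c = 111000111011011.


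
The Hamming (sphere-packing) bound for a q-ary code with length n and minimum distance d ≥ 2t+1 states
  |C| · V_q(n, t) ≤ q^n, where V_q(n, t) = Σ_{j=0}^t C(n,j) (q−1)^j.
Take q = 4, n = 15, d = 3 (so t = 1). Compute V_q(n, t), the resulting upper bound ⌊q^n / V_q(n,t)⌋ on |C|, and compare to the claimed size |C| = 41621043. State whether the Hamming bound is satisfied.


V_q(n, t) = 46, q^n = 1073741824, Hamming bound = 23342213, |C| = 41621043 > bound (violated).

Step 1: Compute V_q(n, t) = Σ_{j=0}^1 C(n, j) (q−1)^j.
  j = 0: C(15,0)·(3)^0 = 1·1 = 1.
  j = 1: C(15,1)·(3)^1 = 15·3 = 45.
  V_q(n, t) = 1 + 45 = 46.
Step 2: q^n = 4^15 = 1073741824.
Step 3: Hamming bound ⌊q^n / V_q(n,t)⌋ = ⌊1073741824/46⌋ = 23342213.
Step 4: Compare |C| = 41621043 to 23342213: violated.
The claimed |C| lies above the Hamming bound, so no 4-ary code of length 15 with d ≥ 3 can have 41621043 codewords.


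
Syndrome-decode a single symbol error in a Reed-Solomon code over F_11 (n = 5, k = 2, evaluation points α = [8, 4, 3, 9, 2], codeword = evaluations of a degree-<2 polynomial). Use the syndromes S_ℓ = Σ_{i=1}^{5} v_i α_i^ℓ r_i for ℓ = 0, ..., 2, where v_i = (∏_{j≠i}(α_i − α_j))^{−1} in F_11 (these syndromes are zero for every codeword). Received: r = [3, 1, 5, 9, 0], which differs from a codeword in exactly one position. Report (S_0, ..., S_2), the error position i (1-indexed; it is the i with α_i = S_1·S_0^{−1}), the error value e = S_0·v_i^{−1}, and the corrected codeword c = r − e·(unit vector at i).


S = (7, 10, 8), error at position 3, error magnitude e = 10, c = [3, 1, 6, 9, 0].

Step 1: column multipliers v_i = (∏_{j≠i}(α_i − α_j))^{−1} mod 11.
  i = 1 (α = 8): (8−4)(8−3)(8−9)(8−2) = 4·5·(−1)·6 = −120 ≡ 1, so v_1 = 1^{−1} = 1 (mod 11).
  i = 2 (α = 4): (4−8)(4−3)(4−9)(4−2) = (−4)·1·(−5)·2 = 40 ≡ 7, so v_2 = 7^{−1} = 8 (mod 11).
  i = 3 (α = 3): (3−8)(3−4)(3−9)(3−2) = (−5)·(−1)·(−6)·1 = −30 ≡ 3, so v_3 = 3^{−1} = 4 (mod 11).
  i = 4 (α = 9): (9−8)(9−4)(9−3)(9−2) = 1·5·6·7 = 210 ≡ 1, so v_4 = 1^{−1} = 1 (mod 11).
  i = 5 (α = 2): (2−8)(2−4)(2−3)(2−9) = (−6)·(−2)·(−1)·(−7) = 84 ≡ 7, so v_5 = 7^{−1} = 8 (mod 11).
  v = [1, 8, 4, 1, 8].
Step 2: syndromes of r = [3, 1, 5, 9, 0] (all sums mod 11).
  S_0 = Σ v_i r_i = 1·3 + 8·1 + 4·5 + 1·9 + 8·0 = 40 ≡ 7.
  S_1 = Σ v_i α_i r_i = 1·8·3 + 8·4·1 + 4·3·5 + 1·9·9 + 8·2·0 = 197 ≡ 10.
  α_i^2 mod 11 = [9, 5, 9, 4, 4].
  S_2 = Σ v_i α_i^2 r_i = 1·9·3 + 8·5·1 + 4·9·5 + 1·4·9 + 8·4·0 = 283 ≡ 8.
  S = (7, 10, 8) ≠ 0, so r is not a codeword (an error is present).
Step 3: locate the error. For a single error e at position i, S_ℓ = v_i·e·α_i^ℓ, so α_err = S_1/S_0.
  S_0^{−1} = 7^{−1} = 8 (mod 11), so α_err = 10·8 = 80 ≡ 3 = α_3. Error position i = 3.
  Consistency check: S_2/S_1 = 8·10 = 80 ≡ 3 = α_err ✓ (single-error assumption holds).
Step 4: error magnitude e = S_0/v_3 = S_0·∏_{j≠3}(α_3 − α_j) = 7·3 = 21 ≡ 10 (mod 11).
Step 5: correct position 3: c_3 = r_3 − e = 5 − 10 ≡ 6 (mod 11). Hence c = [3, 1, 6, 9, 0].
  Check: interpolating c through the α_i gives m(x) = 10 + 6·x (degree < 2) with m(α_i) = c_i for every i, so c is indeed a codeword.


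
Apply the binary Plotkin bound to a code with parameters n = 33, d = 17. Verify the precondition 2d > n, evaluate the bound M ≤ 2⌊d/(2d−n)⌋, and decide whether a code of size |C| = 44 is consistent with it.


Plotkin bound M ≤ 34; given |C| = 44 > bound (violated).

Check applicability: 2d = 34, n = 33.
2d − n = 1 > 0, so Plotkin applies.
Compute d/(2d−n) = 17/1 ≈ 17.0000.
⌊d/(2d−n)⌋ = 17.
Plotkin bound: M ≤ 2·17 = 34.
Given |C| = 44, check: VIOLATED.
This |C| is above the Plotkin bound, so no binary code with n = 33, d = 17 and 44 codewords exists.


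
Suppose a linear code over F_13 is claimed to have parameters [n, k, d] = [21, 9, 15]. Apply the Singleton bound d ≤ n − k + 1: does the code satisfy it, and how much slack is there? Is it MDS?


Singleton RHS = n − k + 1 = 13, slack = -2, bound violated (no such code; not MDS).

Singleton bound: d ≤ n − k + 1.
Here n = 21, k = 9, so n − k + 1 = 13.
Given d = 15, check d ≤ 13: NO.
Slack = (n − k + 1) − d = -2.
The slack is negative: d = 15 exceeds n − k + 1 = 13 by 2, so the Singleton bound is violated and no linear [21, 9, 15]_13 code can exist. In particular it is not MDS (MDS requires d = n − k + 1 exactly).
Description: the claimed parameters are [21, 9, 15]_13; such a code would be impossible (violates the Singleton bound).


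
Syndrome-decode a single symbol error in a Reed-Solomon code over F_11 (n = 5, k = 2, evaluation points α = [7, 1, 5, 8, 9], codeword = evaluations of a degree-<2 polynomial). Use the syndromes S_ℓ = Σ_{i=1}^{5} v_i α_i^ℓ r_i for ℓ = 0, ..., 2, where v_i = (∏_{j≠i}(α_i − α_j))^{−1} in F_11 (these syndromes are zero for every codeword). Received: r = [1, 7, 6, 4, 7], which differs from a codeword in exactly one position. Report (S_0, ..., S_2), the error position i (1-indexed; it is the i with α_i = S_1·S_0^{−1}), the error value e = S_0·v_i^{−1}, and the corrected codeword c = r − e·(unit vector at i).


S = (1, 1, 1), error at position 2, error magnitude e = 2, c = [1, 5, 6, 4, 7].

Step 1: column multipliers v_i = (∏_{j≠i}(α_i − α_j))^{−1} mod 11.
  i = 1 (α = 7): (7−1)(7−5)(7−8)(7−9) = 6·2·(−1)·(−2) = 24 ≡ 2, so v_1 = 2^{−1} = 6 (mod 11).
  i = 2 (α = 1): (1−7)(1−5)(1−8)(1−9) = (−6)·(−4)·(−7)·(−8) = 1344 ≡ 2, so v_2 = 2^{−1} = 6 (mod 11).
  i = 3 (α = 5): (5−7)(5−1)(5−8)(5−9) = (−2)·4·(−3)·(−4) = −96 ≡ 3, so v_3 = 3^{−1} = 4 (mod 11).
  i = 4 (α = 8): (8−7)(8−1)(8−5)(8−9) = 1·7·3·(−1) = −21 ≡ 1, so v_4 = 1^{−1} = 1 (mod 11).
  i = 5 (α = 9): (9−7)(9−1)(9−5)(9−8) = 2·8·4·1 = 64 ≡ 9, so v_5 = 9^{−1} = 5 (mod 11).
  v = [6, 6, 4, 1, 5].
Step 2: syndromes of r = [1, 7, 6, 4, 7] (all sums mod 11).
  S_0 = Σ v_i r_i = 6·1 + 6·7 + 4·6 + 1·4 + 5·7 = 111 ≡ 1.
  S_1 = Σ v_i α_i r_i = 6·7·1 + 6·1·7 + 4·5·6 + 1·8·4 + 5·9·7 = 551 ≡ 1.
  α_i^2 mod 11 = [5, 1, 3, 9, 4].
  S_2 = Σ v_i α_i^2 r_i = 6·5·1 + 6·1·7 + 4·3·6 + 1·9·4 + 5·4·7 = 320 ≡ 1.
  S = (1, 1, 1) ≠ 0, so r is not a codeword (an error is present).
Step 3: locate the error. For a single error e at position i, S_ℓ = v_i·e·α_i^ℓ, so α_err = S_1/S_0.
  S_0^{−1} = 1^{−1} = 1 (mod 11), so α_err = 1·1 = 1 ≡ 1 = α_2. Error position i = 2.
  Consistency check: S_2/S_1 = 1·1 = 1 ≡ 1 = α_err ✓ (single-error assumption holds).
Step 4: error magnitude e = S_0/v_2 = S_0·∏_{j≠2}(α_2 − α_j) = 1·2 = 2 ≡ 2 (mod 11).
Step 5: correct position 2: c_2 = r_2 − e = 7 − 2 ≡ 5 (mod 11). Hence c = [1, 5, 6, 4, 7].
  Check: interpolating c through the α_i gives m(x) = 2 + 3·x (degree < 2) with m(α_i) = c_i for every i, so c is indeed a codeword.


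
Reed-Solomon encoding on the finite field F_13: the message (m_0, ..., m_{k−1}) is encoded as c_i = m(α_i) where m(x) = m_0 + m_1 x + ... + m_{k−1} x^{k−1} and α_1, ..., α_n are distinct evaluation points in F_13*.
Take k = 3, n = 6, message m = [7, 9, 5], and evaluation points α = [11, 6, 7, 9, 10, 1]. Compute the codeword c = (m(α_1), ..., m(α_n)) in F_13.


c = [9, 7, 3, 12, 12, 8]

Message polynomial: m(x) = 7 + 9·x + 5·x^2 (mod 13).
For each evaluation point α_i, compute m(α_i) mod 13:
  α_1 = 11: Horner steps 5 → 12 → 9, so m(11) = 9.
  α_2 = 6: Horner steps 5 → 0 → 7, so m(6) = 7.
  α_3 = 7: Horner steps 5 → 5 → 3, so m(7) = 3.
  α_4 = 9: Horner steps 5 → 2 → 12, so m(9) = 12.
  α_5 = 10: Horner steps 5 → 7 → 12, so m(10) = 12.
  α_6 = 1: Horner steps 5 → 1 → 8, so m(1) = 8.
Codeword c = [9, 7, 3, 12, 12, 8] ∈ F_13^6.


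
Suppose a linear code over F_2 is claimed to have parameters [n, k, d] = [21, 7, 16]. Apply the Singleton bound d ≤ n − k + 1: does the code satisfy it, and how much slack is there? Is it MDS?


Singleton RHS = n − k + 1 = 15, slack = -1, bound violated (no such code; not MDS).

Singleton bound: d ≤ n − k + 1.
Here n = 21, k = 7, so n − k + 1 = 15.
Given d = 16, check d ≤ 15: NO.
Slack = (n − k + 1) − d = -1.
The slack is negative: d = 16 exceeds n − k + 1 = 15 by 1, so the Singleton bound is violated and no linear [21, 7, 16]_2 code can exist. In particular it is not MDS (MDS requires d = n − k + 1 exactly).
Description: the claimed parameters are [21, 7, 16]_2; such a code would be impossible (violates the Singleton bound).


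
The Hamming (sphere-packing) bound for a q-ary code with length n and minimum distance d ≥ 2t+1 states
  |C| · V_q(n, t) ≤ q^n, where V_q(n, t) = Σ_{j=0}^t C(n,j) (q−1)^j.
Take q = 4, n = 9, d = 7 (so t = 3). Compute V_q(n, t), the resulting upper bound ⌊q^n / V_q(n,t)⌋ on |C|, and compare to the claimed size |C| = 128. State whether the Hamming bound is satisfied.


V_q(n, t) = 2620, q^n = 262144, Hamming bound = 100, |C| = 128 > bound (violated).

Step 1: Compute V_q(n, t) = Σ_{j=0}^3 C(n, j) (q−1)^j.
  j = 0: C(9,0)·(3)^0 = 1·1 = 1.
  j = 1: C(9,1)·(3)^1 = 9·3 = 27.
  j = 2: C(9,2)·(3)^2 = 36·9 = 324.
  j = 3: C(9,3)·(3)^3 = 84·27 = 2268.
  V_q(n, t) = 1 + 27 + 324 + 2268 = 2620.
Step 2: q^n = 4^9 = 262144.
Step 3: Hamming bound ⌊q^n / V_q(n,t)⌋ = ⌊262144/2620⌋ = 100.
Step 4: Compare |C| = 128 to 100: violated.
The claimed |C| lies above the Hamming bound, so no 4-ary code of length 9 with d ≥ 7 can have 128 codewords.
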